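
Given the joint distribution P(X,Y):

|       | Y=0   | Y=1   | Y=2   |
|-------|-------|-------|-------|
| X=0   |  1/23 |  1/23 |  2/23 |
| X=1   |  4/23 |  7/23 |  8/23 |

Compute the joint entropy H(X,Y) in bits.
2.1909 bits

H(X,Y) = -Σ_{x,y} P(x,y) log₂ P(x,y). Per-cell terms -P(x,y)·log₂P(x,y):
  X=0: 0.1967, 0.1967, 0.3064
  X=1: 0.4389, 0.5223, 0.5299
Sum of the 6 terms: H(X,Y) = 2.1909 bits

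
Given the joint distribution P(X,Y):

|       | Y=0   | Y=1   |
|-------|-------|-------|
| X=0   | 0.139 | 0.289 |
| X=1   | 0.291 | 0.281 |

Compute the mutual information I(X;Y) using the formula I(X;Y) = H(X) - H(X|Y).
0.0247 bits

I(X;Y) = H(X) - H(X|Y)

Marginal of X (row sums):
  P(X=0) = 0.139 + 0.289 = 0.428
  P(X=1) = 0.291 + 0.281 = 0.572
H(X) = -[0.428·log₂(0.428) + 0.572·log₂(0.572)]
  = 0.5240 + 0.4610 = 0.9850 bits

Marginal of Y (column sums):
  P(Y=0) = 0.139 + 0.291 = 0.430
  P(Y=1) = 0.289 + 0.281 = 0.570
H(X|Y) = Σ_y P(y)·H(X|Y=y):
  Y=0: P(Y=0) = 0.430, P(X|Y=0) = (139/430, 291/430) → H(X|Y=0) = 0.9079
  Y=1: P(Y=1) = 0.570, P(X|Y=1) = (289/570, 281/570) → H(X|Y=1) = 0.9999
H(X|Y) = 0.430·0.9079 + 0.570·0.9999 = 0.9603 bits

I(X;Y) = H(X) - H(X|Y) = 0.9850 - 0.9603 = 0.0247 bits

Cross-check via I(X;Y) = H(X) + H(Y) - H(X,Y): computing H(Y) from the column sums and H(X,Y) from the 4 cells in the same way gives H(Y) = 0.9858 bits and H(X,Y) = 1.9461 bits, so
I(X;Y) = 0.9850 + 0.9858 - 1.9461 = 0.0247 bits ✓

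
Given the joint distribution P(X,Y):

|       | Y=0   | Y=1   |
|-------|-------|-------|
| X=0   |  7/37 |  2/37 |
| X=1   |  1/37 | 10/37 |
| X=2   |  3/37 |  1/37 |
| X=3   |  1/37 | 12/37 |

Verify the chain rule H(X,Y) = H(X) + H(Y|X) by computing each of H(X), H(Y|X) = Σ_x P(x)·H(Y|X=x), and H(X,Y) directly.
H(X) = 1.8935 bits, H(Y|X) = 0.5417 bits, H(X,Y) = 2.4353 bits

Marginal of X (row sums):
  P(X=0) = 7/37 + 2/37 = 9/37
  P(X=1) = 1/37 + 10/37 = 11/37
  P(X=2) = 3/37 + 1/37 = 4/37
  P(X=3) = 1/37 + 12/37 = 13/37
H(X) = -[(9/37)·log₂(9/37) + (11/37)·log₂(11/37) + (4/37)·log₂(4/37) + (13/37)·log₂(13/37)]
  = 0.49610 + 0.52028 + 0.34697 + 0.53019 = 1.8935 bits

H(Y|X) = Σ_x P(x)·H(Y|X=x):
  X=0: P(X=0) = 9/37, P(Y|X=0) = (7/9, 2/9) → H(Y|X=0) = 0.76420
  X=1: P(X=1) = 11/37, P(Y|X=1) = (1/11, 10/11) → H(Y|X=1) = 0.43950
  X=2: P(X=2) = 4/37, P(Y|X=2) = (3/4, 1/4) → H(Y|X=2) = 0.81128
  X=3: P(X=3) = 13/37, P(Y|X=3) = (1/13, 12/13) → H(Y|X=3) = 0.39124
H(Y|X) = (9/37)·0.76420 + (11/37)·0.43950 + (4/37)·0.81128 + (13/37)·0.39124 = 0.5417 bits

H(X,Y) = -Σ_{x,y} P(x,y) log₂ P(x,y). Per-cell terms -P(x,y)·log₂P(x,y):
  X=0: 0.45445, 0.22754
  X=1: 0.14080, 0.51014
  X=2: 0.29388, 0.14080
  X=3: 0.14080, 0.52686
Sum of the 8 terms: H(X,Y) = 2.4353 bits

Chain rule check:
  H(X) + H(Y|X) = 1.8935 + 0.5417 = 2.4352 bits
  H(X,Y) = 2.4353 bits
✓ Chain rule verified (Δ = 0.0001 is 4-dp rounding noise: each of the three values was rounded independently).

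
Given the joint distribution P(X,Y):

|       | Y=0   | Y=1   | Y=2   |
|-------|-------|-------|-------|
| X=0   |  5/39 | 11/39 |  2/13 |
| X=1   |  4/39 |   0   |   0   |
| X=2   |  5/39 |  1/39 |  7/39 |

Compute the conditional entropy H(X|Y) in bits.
1.0255 bits

H(X|Y) = H(X,Y) - H(Y)

H(X,Y) = -Σ_{x,y} P(x,y) log₂ P(x,y). Per-cell terms -P(x,y)·log₂P(x,y):
  X=0: 0.3799, 0.5150, 0.4155
  X=1: 0.3370, 0.0000, 0.0000
  X=2: 0.3799, 0.1355, 0.4448
  (cells with P = 0 contribute 0)
Sum of the 9 terms: H(X,Y) = 2.6076 bits

Marginal of Y (column sums):
  P(Y=0) = 5/39 + 4/39 + 5/39 = 14/39
  P(Y=1) = 11/39 + 0 + 1/39 = 4/13
  P(Y=2) = 2/13 + 0 + 7/39 = 1/3
H(Y) = -[(14/39)·log₂(14/39) + (4/13)·log₂(4/13) + (1/3)·log₂(1/3)]
  = 0.5306 + 0.5232 + 0.5283 = 1.5821 bits

H(X|Y) = H(X,Y) - H(Y) = 2.6076 - 1.5821 = 1.0255 bits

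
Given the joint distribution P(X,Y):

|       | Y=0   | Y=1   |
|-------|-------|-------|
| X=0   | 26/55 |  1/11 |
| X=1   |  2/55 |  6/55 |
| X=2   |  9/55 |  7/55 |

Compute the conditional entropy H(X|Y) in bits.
1.2418 bits

H(X|Y) = H(X,Y) - H(Y)

H(X,Y) = -Σ_{x,y} P(x,y) log₂ P(x,y). Per-cell terms -P(x,y)·log₂P(x,y):
  X=0: 0.5110, 0.3145
  X=1: 0.1739, 0.3487
  X=2: 0.4273, 0.3785
Sum of the 6 terms: H(X,Y) = 2.1539 bits

Marginal of Y (column sums):
  P(Y=0) = 26/55 + 2/55 + 9/55 = 37/55
  P(Y=1) = 1/11 + 6/55 + 7/55 = 18/55
H(Y) = -[(37/55)·log₂(37/55) + (18/55)·log₂(18/55)]
  = 0.3847 + 0.5274 = 0.9121 bits

H(X|Y) = H(X,Y) - H(Y) = 2.1539 - 0.9121 = 1.2418 bits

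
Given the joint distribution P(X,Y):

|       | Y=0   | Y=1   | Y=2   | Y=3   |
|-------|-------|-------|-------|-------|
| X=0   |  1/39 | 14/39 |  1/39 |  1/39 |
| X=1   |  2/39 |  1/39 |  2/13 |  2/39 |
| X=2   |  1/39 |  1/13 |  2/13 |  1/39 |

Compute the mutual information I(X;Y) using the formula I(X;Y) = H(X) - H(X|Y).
0.3705 bits

I(X;Y) = H(X) - H(X|Y)

Marginal of X (row sums):
  P(X=0) = 1/39 + 14/39 + 1/39 + 1/39 = 17/39
  P(X=1) = 2/39 + 1/39 + 2/13 + 2/39 = 11/39
  P(X=2) = 1/39 + 1/13 + 2/13 + 1/39 = 11/39
H(X) = -[(17/39)·log₂(17/39) + (11/39)·log₂(11/39) + (11/39)·log₂(11/39)]
  = 0.5222 + 0.5150 + 0.5150 = 1.5522 bits

Marginal of Y (column sums):
  P(Y=0) = 1/39 + 2/39 + 1/39 = 4/39
  P(Y=1) = 14/39 + 1/39 + 1/13 = 6/13
  P(Y=2) = 1/39 + 2/13 + 2/13 = 1/3
  P(Y=3) = 1/39 + 2/39 + 1/39 = 4/39
H(X|Y) = Σ_y P(y)·H(X|Y=y):
  Y=0: P(Y=0) = 4/39, P(X|Y=0) = (1/4, 1/2, 1/4) → H(X|Y=0) = 1.5000
  Y=1: P(Y=1) = 6/13, P(X|Y=1) = (7/9, 1/18, 1/6) → H(X|Y=1) = 0.9445
  Y=2: P(Y=2) = 1/3, P(X|Y=2) = (1/13, 6/13, 6/13) → H(X|Y=2) = 1.3143
  Y=3: P(Y=3) = 4/39, P(X|Y=3) = (1/4, 1/2, 1/4) → H(X|Y=3) = 1.5000
H(X|Y) = (4/39)·1.5000 + (6/13)·0.9445 + (1/3)·1.3143 + (4/39)·1.5000 = 1.1817 bits

I(X;Y) = H(X) - H(X|Y) = 1.5522 - 1.1817 = 0.3705 bits

Cross-check via I(X;Y) = H(X) + H(Y) - H(X,Y): computing H(Y) from the column sums and H(X,Y) from the 12 cells in the same way gives H(Y) = 1.7171 bits and H(X,Y) = 2.8988 bits, so
I(X;Y) = 1.5522 + 1.7171 - 2.8988 = 0.3705 bits ✓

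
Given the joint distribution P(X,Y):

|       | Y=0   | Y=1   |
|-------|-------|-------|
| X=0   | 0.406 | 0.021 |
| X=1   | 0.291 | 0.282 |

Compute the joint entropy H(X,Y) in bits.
1.6783 bits

H(X,Y) = -Σ_{x,y} P(x,y) log₂ P(x,y). Per-cell terms -P(x,y)·log₂P(x,y):
  X=0: 0.52798, 0.11704
  X=1: 0.51824, 0.51500
Sum of the 4 terms: H(X,Y) = 1.6783 bits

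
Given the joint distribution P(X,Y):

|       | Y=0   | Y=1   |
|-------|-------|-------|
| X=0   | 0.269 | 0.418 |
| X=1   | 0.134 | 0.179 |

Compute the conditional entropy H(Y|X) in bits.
0.9718 bits

H(Y|X) = H(X,Y) - H(X)

H(X,Y) = -Σ_{x,y} P(x,y) log₂ P(x,y). Per-cell terms -P(x,y)·log₂P(x,y):
  X=0: 0.50957, 0.52602
  X=1: 0.38856, 0.44427
Sum of the 4 terms: H(X,Y) = 1.8684 bits

Marginal of X (row sums):
  P(X=0) = 0.269 + 0.418 = 0.687
  P(X=1) = 0.134 + 0.179 = 0.313
H(X) = -[0.687·log₂(0.687) + 0.313·log₂(0.313)]
  = 0.37209 + 0.52451 = 0.8966 bits

H(Y|X) = H(X,Y) - H(X) = 1.8684 - 0.8966 = 0.9718 bits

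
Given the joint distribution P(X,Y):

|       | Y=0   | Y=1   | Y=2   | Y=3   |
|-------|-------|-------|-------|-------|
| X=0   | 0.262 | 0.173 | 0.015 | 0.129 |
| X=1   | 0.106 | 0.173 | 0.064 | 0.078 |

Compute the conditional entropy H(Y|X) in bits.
1.7563 bits

H(Y|X) = H(X,Y) - H(X)

H(X,Y) = -Σ_{x,y} P(x,y) log₂ P(x,y). Per-cell terms -P(x,y)·log₂P(x,y):
  X=0: 0.50628, 0.43789, 0.09088, 0.38114
  X=1: 0.34321, 0.43789, 0.25381, 0.28707
Sum of the 8 terms: H(X,Y) = 2.7382 bits

Marginal of X (row sums):
  P(X=0) = 0.262 + 0.173 + 0.015 + 0.129 = 0.579
  P(X=1) = 0.106 + 0.173 + 0.064 + 0.078 = 0.421
H(X) = -[0.579·log₂(0.579) + 0.421·log₂(0.421)]
  = 0.45646 + 0.52545 = 0.9819 bits

H(Y|X) = H(X,Y) - H(X) = 2.7382 - 0.9819 = 1.7563 bits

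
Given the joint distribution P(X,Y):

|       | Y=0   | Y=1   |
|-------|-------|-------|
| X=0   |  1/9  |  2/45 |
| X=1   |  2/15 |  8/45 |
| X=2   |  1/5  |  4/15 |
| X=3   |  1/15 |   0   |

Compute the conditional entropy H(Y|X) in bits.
0.9006 bits

H(Y|X) = H(X,Y) - H(X)

H(X,Y) = -Σ_{x,y} P(x,y) log₂ P(x,y). Per-cell terms -P(x,y)·log₂P(x,y):
  X=0: 0.35221, 0.19964
  X=1: 0.38759, 0.44300
  X=2: 0.46439, 0.50850
  X=3: 0.26046, 0.00000
  (cells with P = 0 contribute 0)
Sum of the 8 terms: H(X,Y) = 2.6158 bits

Marginal of X (row sums):
  P(X=0) = 1/9 + 2/45 = 7/45
  P(X=1) = 2/15 + 8/45 = 14/45
  P(X=2) = 1/5 + 4/15 = 7/15
  P(X=3) = 1/15 + 0 = 1/15
H(X) = -[(7/45)·log₂(7/45) + (14/45)·log₂(14/45) + (7/15)·log₂(7/15) + (1/15)·log₂(1/15)]
  = 0.41759 + 0.52407 + 0.51312 + 0.26046 = 1.7152 bits

H(Y|X) = H(X,Y) - H(X) = 2.6158 - 1.7152 = 0.9006 bits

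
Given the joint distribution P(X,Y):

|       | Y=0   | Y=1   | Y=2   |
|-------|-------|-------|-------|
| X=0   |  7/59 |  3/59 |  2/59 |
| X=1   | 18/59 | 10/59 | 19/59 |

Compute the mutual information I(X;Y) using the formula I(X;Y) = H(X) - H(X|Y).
0.0330 bits

I(X;Y) = H(X) - H(X|Y)

Marginal of X (row sums):
  P(X=0) = 7/59 + 3/59 + 2/59 = 12/59
  P(X=1) = 18/59 + 10/59 + 19/59 = 47/59
H(X) = -[(12/59)·log₂(12/59) + (47/59)·log₂(47/59)]
  = 0.467325 + 0.261331 = 0.72866 bits

Marginal of Y (column sums):
  P(Y=0) = 7/59 + 18/59 = 25/59
  P(Y=1) = 3/59 + 10/59 = 13/59
  P(Y=2) = 2/59 + 19/59 = 21/59
H(X|Y) = Σ_y P(y)·H(X|Y=y):
  Y=0: P(Y=0) = 25/59, P(X|Y=0) = (7/25, 18/25) → H(X|Y=0) = 0.855451
  Y=1: P(Y=1) = 13/59, P(X|Y=1) = (3/13, 10/13) → H(X|Y=1) = 0.779350
  Y=2: P(Y=2) = 21/59, P(X|Y=2) = (2/21, 19/21) → H(X|Y=2) = 0.453716
H(X|Y) = (25/59)·0.855451 + (13/59)·0.779350 + (21/59)·0.453716 = 0.69569 bits

I(X;Y) = H(X) - H(X|Y) = 0.72866 - 0.69569 = 0.0330 bits

Cross-check via I(X;Y) = H(X) + H(Y) - H(X,Y): computing H(Y) from the column sums and H(X,Y) from the 6 cells in the same way gives H(Y) = 1.53619 bits and H(X,Y) = 2.23188 bits, so
I(X;Y) = 0.72866 + 1.53619 - 2.23188 = 0.0330 bits ✓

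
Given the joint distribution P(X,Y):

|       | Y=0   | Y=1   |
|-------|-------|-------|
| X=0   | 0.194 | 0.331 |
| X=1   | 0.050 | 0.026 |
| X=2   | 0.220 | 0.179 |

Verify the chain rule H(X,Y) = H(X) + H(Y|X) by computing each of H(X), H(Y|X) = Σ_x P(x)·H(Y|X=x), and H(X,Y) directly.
H(X) = 1.2995 bits, H(Y|X) = 0.9653 bits, H(X,Y) = 2.2648 bits

Marginal of X (row sums):
  P(X=0) = 0.194 + 0.331 = 0.525
  P(X=1) = 0.050 + 0.026 = 0.076
  P(X=2) = 0.220 + 0.179 = 0.399
H(X) = -[0.525·log₂(0.525) + 0.076·log₂(0.076) + 0.399·log₂(0.399)]
  = 0.48805 + 0.28256 + 0.52889 = 1.2995 bits

H(Y|X) = Σ_x P(x)·H(Y|X=x):
  X=0: P(X=0) = 0.525, P(Y|X=0) = (194/525, 331/525) → H(Y|X=0) = 0.95031
  X=1: P(X=1) = 0.076, P(Y|X=1) = (25/38, 13/38) → H(Y|X=1) = 0.92682
  X=2: P(X=2) = 0.399, P(Y|X=2) = (220/399, 179/399) → H(Y|X=2) = 0.99237
H(Y|X) = 0.525·0.95031 + 0.076·0.92682 + 0.399·0.99237 = 0.9653 bits

H(X,Y) = -Σ_{x,y} P(x,y) log₂ P(x,y). Per-cell terms -P(x,y)·log₂P(x,y):
  X=0: 0.45898, 0.52798
  X=1: 0.21610, 0.13690
  X=2: 0.48057, 0.44427
Sum of the 6 terms: H(X,Y) = 2.2648 bits

Chain rule check:
  H(X) + H(Y|X) = 1.2995 + 0.9653 = 2.2648 bits
  H(X,Y) = 2.2648 bits
✓ Chain rule verified.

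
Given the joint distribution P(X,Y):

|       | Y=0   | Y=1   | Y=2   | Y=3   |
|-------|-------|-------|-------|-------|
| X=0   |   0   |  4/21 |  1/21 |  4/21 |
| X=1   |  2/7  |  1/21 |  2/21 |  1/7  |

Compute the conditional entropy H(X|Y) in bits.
0.6315 bits

H(X|Y) = H(X,Y) - H(Y)

H(X,Y) = -Σ_{x,y} P(x,y) log₂ P(x,y). Per-cell terms -P(x,y)·log₂P(x,y):
  X=0: 0.00000, 0.45568, 0.20916, 0.45568
  X=1: 0.51639, 0.20916, 0.32308, 0.40105
  (cells with P = 0 contribute 0)
Sum of the 8 terms: H(X,Y) = 2.5702 bits

Marginal of Y (column sums):
  P(Y=0) = 0 + 2/7 = 2/7
  P(Y=1) = 4/21 + 1/21 = 5/21
  P(Y=2) = 1/21 + 2/21 = 1/7
  P(Y=3) = 4/21 + 1/7 = 1/3
H(Y) = -[(2/7)·log₂(2/7) + (5/21)·log₂(5/21) + (1/7)·log₂(1/7) + (1/3)·log₂(1/3)]
  = 0.51639 + 0.49295 + 0.40105 + 0.52832 = 1.9387 bits

H(X|Y) = H(X,Y) - H(Y) = 2.5702 - 1.9387 = 0.6315 bits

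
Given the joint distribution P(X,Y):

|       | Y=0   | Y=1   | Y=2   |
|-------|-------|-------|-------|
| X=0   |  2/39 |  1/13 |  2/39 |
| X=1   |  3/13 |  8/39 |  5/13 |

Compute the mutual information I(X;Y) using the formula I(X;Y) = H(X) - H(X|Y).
0.0198 bits

I(X;Y) = H(X) - H(X|Y)

Marginal of X (row sums):
  P(X=0) = 2/39 + 1/13 + 2/39 = 7/39
  P(X=1) = 3/13 + 8/39 + 5/13 = 32/39
H(X) = -[(7/39)·log₂(7/39) + (32/39)·log₂(32/39)]
  = 0.444778 + 0.234176 = 0.67895 bits

Marginal of Y (column sums):
  P(Y=0) = 2/39 + 3/13 = 11/39
  P(Y=1) = 1/13 + 8/39 = 11/39
  P(Y=2) = 2/39 + 5/13 = 17/39
H(X|Y) = Σ_y P(y)·H(X|Y=y):
  Y=0: P(Y=0) = 11/39, P(X|Y=0) = (2/11, 9/11) → H(X|Y=0) = 0.684038
  Y=1: P(Y=1) = 11/39, P(X|Y=1) = (3/11, 8/11) → H(X|Y=1) = 0.845351
  Y=2: P(Y=2) = 17/39, P(X|Y=2) = (2/17, 15/17) → H(X|Y=2) = 0.522559
H(X|Y) = (11/39)·0.684038 + (11/39)·0.845351 + (17/39)·0.522559 = 0.65915 bits

I(X;Y) = H(X) - H(X|Y) = 0.67895 - 0.65915 = 0.0198 bits

Cross-check via I(X;Y) = H(X) + H(Y) - H(X,Y): computing H(Y) from the column sums and H(X,Y) from the 6 cells in the same way gives H(Y) = 1.55221 bits and H(X,Y) = 2.21136 bits, so
I(X;Y) = 0.67895 + 1.55221 - 2.21136 = 0.0198 bits ✓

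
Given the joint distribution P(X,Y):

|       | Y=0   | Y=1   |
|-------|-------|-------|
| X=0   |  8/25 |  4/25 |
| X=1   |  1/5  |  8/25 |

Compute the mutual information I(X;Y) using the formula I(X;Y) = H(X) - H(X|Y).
0.0582 bits

I(X;Y) = H(X) - H(X|Y)

Marginal of X (row sums):
  P(X=0) = 8/25 + 4/25 = 12/25
  P(X=1) = 1/5 + 8/25 = 13/25
H(X) = -[(12/25)·log₂(12/25) + (13/25)·log₂(13/25)]
  = 0.50827 + 0.49058 = 0.99885 bits

Marginal of Y (column sums):
  P(Y=0) = 8/25 + 1/5 = 13/25
  P(Y=1) = 4/25 + 8/25 = 12/25
H(X|Y) = Σ_y P(y)·H(X|Y=y):
  Y=0: P(Y=0) = 13/25, P(X|Y=0) = (8/13, 5/13) → H(X|Y=0) = 0.96124
  Y=1: P(Y=1) = 12/25, P(X|Y=1) = (1/3, 2/3) → H(X|Y=1) = 0.91830
H(X|Y) = (13/25)·0.96124 + (12/25)·0.91830 = 0.94063 bits

I(X;Y) = H(X) - H(X|Y) = 0.99885 - 0.94063 = 0.0582 bits

Cross-check via I(X;Y) = H(X) + H(Y) - H(X,Y): computing H(Y) from the column sums and H(X,Y) from the 4 cells in the same way gives H(Y) = 0.99885 bits and H(X,Y) = 1.93947 bits, so
I(X;Y) = 0.99885 + 0.99885 - 1.93947 = 0.0582 bits ✓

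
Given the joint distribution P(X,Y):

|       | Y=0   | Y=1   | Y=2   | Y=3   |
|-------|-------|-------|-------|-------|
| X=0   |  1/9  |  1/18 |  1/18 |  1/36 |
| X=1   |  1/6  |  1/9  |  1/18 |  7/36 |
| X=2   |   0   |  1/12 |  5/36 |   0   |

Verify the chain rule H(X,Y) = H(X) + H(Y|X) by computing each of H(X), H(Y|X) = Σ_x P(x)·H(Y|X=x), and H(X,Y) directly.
H(X) = 1.4688 bits, H(Y|X) = 1.6587 bits, H(X,Y) = 3.1275 bits

Marginal of X (row sums):
  P(X=0) = 1/9 + 1/18 + 1/18 + 1/36 = 1/4
  P(X=1) = 1/6 + 1/9 + 1/18 + 7/36 = 19/36
  P(X=2) = 0 + 1/12 + 5/36 + 0 = 2/9
H(X) = -[(1/4)·log₂(1/4) + (19/36)·log₂(19/36) + (2/9)·log₂(2/9)]
  = 0.50000 + 0.48661 + 0.48221 = 1.4688 bits

H(Y|X) = Σ_x P(x)·H(Y|X=x):
  X=0: P(X=0) = 1/4, P(Y|X=0) = (4/9, 2/9, 2/9, 1/9) → H(Y|X=0) = 1.83659
  X=1: P(X=1) = 19/36, P(Y|X=1) = (6/19, 4/19, 2/19, 7/19) → H(Y|X=1) = 1.87102
  X=2: P(X=2) = 2/9, P(Y|X=2) = (0, 3/8, 5/8, 0) → H(Y|X=2) = 0.95443
H(Y|X) = (1/4)·1.83659 + (19/36)·1.87102 + (2/9)·0.95443 = 1.6587 bits

H(X,Y) = -Σ_{x,y} P(x,y) log₂ P(x,y). Per-cell terms -P(x,y)·log₂P(x,y):
  X=0: 0.35221, 0.23166, 0.23166, 0.14361
  X=1: 0.43083, 0.35221, 0.23166, 0.45939
  X=2: 0.00000, 0.29875, 0.39556, 0.00000
  (cells with P = 0 contribute 0)
Sum of the 12 terms: H(X,Y) = 3.1275 bits

Chain rule check:
  H(X) + H(Y|X) = 1.4688 + 1.6587 = 3.1275 bits
  H(X,Y) = 3.1275 bits
✓ Chain rule verified.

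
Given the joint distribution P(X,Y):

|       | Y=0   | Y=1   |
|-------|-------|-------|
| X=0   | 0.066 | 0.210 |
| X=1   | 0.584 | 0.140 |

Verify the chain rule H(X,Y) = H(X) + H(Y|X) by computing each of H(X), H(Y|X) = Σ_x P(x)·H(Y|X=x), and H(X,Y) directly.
H(X) = 0.8499 bits, H(Y|X) = 0.7320 bits, H(X,Y) = 1.5819 bits

Marginal of X (row sums):
  P(X=0) = 0.066 + 0.210 = 0.276
  P(X=1) = 0.584 + 0.140 = 0.724
H(X) = -[0.276·log₂(0.276) + 0.724·log₂(0.724)]
  = 0.5126 + 0.3373 = 0.8499 bits

H(Y|X) = Σ_x P(x)·H(Y|X=x):
  X=0: P(X=0) = 0.276, P(Y|X=0) = (11/46, 35/46) → H(Y|X=0) = 0.7936
  X=1: P(X=1) = 0.724, P(Y|X=1) = (146/181, 35/181) → H(Y|X=1) = 0.7085
H(Y|X) = 0.276·0.7936 + 0.724·0.7085 = 0.7320 bits

H(X,Y) = -Σ_{x,y} P(x,y) log₂ P(x,y). Per-cell terms -P(x,y)·log₂P(x,y):
  X=0: 0.2588, 0.4728
  X=1: 0.4532, 0.3971
Sum of the 4 terms: H(X,Y) = 1.5819 bits

Chain rule check:
  H(X) + H(Y|X) = 0.8499 + 0.7320 = 1.5819 bits
  H(X,Y) = 1.5819 bits
✓ Chain rule verified.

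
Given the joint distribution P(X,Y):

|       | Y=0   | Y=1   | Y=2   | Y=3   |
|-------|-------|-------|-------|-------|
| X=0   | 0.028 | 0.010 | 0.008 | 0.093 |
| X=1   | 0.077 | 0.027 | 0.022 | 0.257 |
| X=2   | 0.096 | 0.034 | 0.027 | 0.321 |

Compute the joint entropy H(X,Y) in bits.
2.7930 bits

H(X,Y) = -Σ_{x,y} P(x,y) log₂ P(x,y). Per-cell terms -P(x,y)·log₂P(x,y):
  X=0: 0.1444, 0.0664, 0.0557, 0.3187
  X=1: 0.2848, 0.1407, 0.1211, 0.5038
  X=2: 0.3246, 0.1659, 0.1407, 0.5262
Sum of the 12 terms: H(X,Y) = 2.7930 bits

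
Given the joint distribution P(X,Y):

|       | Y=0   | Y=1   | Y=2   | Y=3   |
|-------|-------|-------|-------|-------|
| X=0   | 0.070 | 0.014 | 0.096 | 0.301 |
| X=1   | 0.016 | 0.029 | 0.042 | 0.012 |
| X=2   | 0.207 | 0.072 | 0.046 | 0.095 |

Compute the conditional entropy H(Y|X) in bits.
1.6197 bits

H(Y|X) = H(X,Y) - H(X)

H(X,Y) = -Σ_{x,y} P(x,y) log₂ P(x,y). Per-cell terms -P(x,y)·log₂P(x,y):
  X=0: 0.268555, 0.086218, 0.324559, 0.521382
  X=1: 0.095453, 0.148126, 0.192086, 0.076570
  X=2: 0.470366, 0.273302, 0.204342, 0.322613
Sum of the 12 terms: H(X,Y) = 2.98357 bits

Marginal of X (row sums):
  P(X=0) = 0.070 + 0.014 + 0.096 + 0.301 = 0.481
  P(X=1) = 0.016 + 0.029 + 0.042 + 0.012 = 0.099
  P(X=2) = 0.207 + 0.072 + 0.046 + 0.095 = 0.420
H(X) = -[0.481·log₂(0.481) + 0.099·log₂(0.099) + 0.420·log₂(0.420)]
  = 0.507884 + 0.330306 + 0.525646 = 1.36384 bits

H(Y|X) = H(X,Y) - H(X) = 2.98357 - 1.36384 = 1.6197 bits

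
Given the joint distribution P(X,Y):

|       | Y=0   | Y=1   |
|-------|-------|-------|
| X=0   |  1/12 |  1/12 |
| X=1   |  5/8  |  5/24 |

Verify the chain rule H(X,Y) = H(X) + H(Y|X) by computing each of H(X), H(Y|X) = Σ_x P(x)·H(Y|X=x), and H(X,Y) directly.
H(X) = 0.6500 bits, H(Y|X) = 0.8427 bits, H(X,Y) = 1.4928 bits

Marginal of X (row sums):
  P(X=0) = 1/12 + 1/12 = 1/6
  P(X=1) = 5/8 + 5/24 = 5/6
H(X) = -[(1/6)·log₂(1/6) + (5/6)·log₂(5/6)]
  = 0.43083 + 0.21920 = 0.6500 bits

H(Y|X) = Σ_x P(x)·H(Y|X=x):
  X=0: P(X=0) = 1/6, P(Y|X=0) = (1/2, 1/2) → H(Y|X=0) = 1.00000
  X=1: P(X=1) = 5/6, P(Y|X=1) = (3/4, 1/4) → H(Y|X=1) = 0.81128
H(Y|X) = (1/6)·1.00000 + (5/6)·0.81128 = 0.8427 bits

H(X,Y) = -Σ_{x,y} P(x,y) log₂ P(x,y). Per-cell terms -P(x,y)·log₂P(x,y):
  X=0: 0.29875, 0.29875
  X=1: 0.42379, 0.47147
Sum of the 4 terms: H(X,Y) = 1.4928 bits

Chain rule check:
  H(X) + H(Y|X) = 0.6500 + 0.8427 = 1.4927 bits
  H(X,Y) = 1.4928 bits
✓ Chain rule verified (Δ = 0.0001 is 4-dp rounding noise: each of the three values was rounded independently).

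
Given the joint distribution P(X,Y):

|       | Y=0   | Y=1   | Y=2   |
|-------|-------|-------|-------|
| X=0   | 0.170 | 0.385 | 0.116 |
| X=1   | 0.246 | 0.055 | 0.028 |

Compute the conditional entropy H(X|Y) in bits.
0.7474 bits

H(X|Y) = H(X,Y) - H(Y)

H(X,Y) = -Σ_{x,y} P(x,y) log₂ P(x,y). Per-cell terms -P(x,y)·log₂P(x,y):
  X=0: 0.43459, 0.53017, 0.36051
  X=1: 0.49772, 0.23014, 0.14444
Sum of the 6 terms: H(X,Y) = 2.19757 bits

Marginal of Y (column sums):
  P(Y=0) = 0.170 + 0.246 = 0.416
  P(Y=1) = 0.385 + 0.055 = 0.440
  P(Y=2) = 0.116 + 0.028 = 0.144
H(Y) = -[0.416·log₂(0.416) + 0.440·log₂(0.440) + 0.144·log₂(0.144)]
  = 0.52638 + 0.52115 + 0.40260 = 1.45013 bits

H(X|Y) = H(X,Y) - H(Y) = 2.19757 - 1.45013 = 0.7474 bits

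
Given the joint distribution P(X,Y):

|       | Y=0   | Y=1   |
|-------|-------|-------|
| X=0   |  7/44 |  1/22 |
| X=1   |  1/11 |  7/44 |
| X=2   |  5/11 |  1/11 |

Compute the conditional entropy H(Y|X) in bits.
0.7473 bits

H(Y|X) = H(X,Y) - H(X)

H(X,Y) = -Σ_{x,y} P(x,y) log₂ P(x,y). Per-cell terms -P(x,y)·log₂P(x,y):
  X=0: 0.42192, 0.20270
  X=1: 0.31449, 0.42192
  X=2: 0.51705, 0.31449
Sum of the 6 terms: H(X,Y) = 2.1926 bits

Marginal of X (row sums):
  P(X=0) = 7/44 + 1/22 = 9/44
  P(X=1) = 1/11 + 7/44 = 1/4
  P(X=2) = 5/11 + 1/11 = 6/11
H(X) = -[(9/44)·log₂(9/44) + (1/4)·log₂(1/4) + (6/11)·log₂(6/11)]
  = 0.46831 + 0.50000 + 0.47698 = 1.4453 bits

H(Y|X) = H(X,Y) - H(X) = 2.1926 - 1.4453 = 0.7473 bits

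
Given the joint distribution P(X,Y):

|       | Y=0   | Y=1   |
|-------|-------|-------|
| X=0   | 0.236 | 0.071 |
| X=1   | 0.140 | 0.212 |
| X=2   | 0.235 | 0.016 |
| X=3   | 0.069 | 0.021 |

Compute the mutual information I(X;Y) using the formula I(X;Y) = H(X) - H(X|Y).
0.1671 bits

I(X;Y) = H(X) - H(X|Y)

Marginal of X (row sums):
  P(X=0) = 0.236 + 0.071 = 0.307
  P(X=1) = 0.140 + 0.212 = 0.352
  P(X=2) = 0.235 + 0.016 = 0.251
  P(X=3) = 0.069 + 0.021 = 0.090
H(X) = -[0.307·log₂(0.307) + 0.352·log₂(0.352) + 0.251·log₂(0.251) + 0.090·log₂(0.090)]
  = 0.523033 + 0.530236 + 0.500554 + 0.312654 = 1.86648 bits

Marginal of Y (column sums):
  P(Y=0) = 0.236 + 0.140 + 0.235 + 0.069 = 0.680
  P(Y=1) = 0.071 + 0.212 + 0.016 + 0.021 = 0.320
H(X|Y) = Σ_y P(y)·H(X|Y=y):
  Y=0: P(Y=0) = 0.680, P(X|Y=0) = (59/170, 7/34, 47/136, 69/680) → H(X|Y=0) = 1.863989
  Y=1: P(Y=1) = 0.320, P(X|Y=1) = (71/320, 53/80, 1/20, 21/320) → H(X|Y=1) = 1.349460
H(X|Y) = 0.680·1.863989 + 0.320·1.349460 = 1.69934 bits

I(X;Y) = H(X) - H(X|Y) = 1.86648 - 1.69934 = 0.1671 bits

Cross-check via I(X;Y) = H(X) + H(Y) - H(X,Y): computing H(Y) from the column sums and H(X,Y) from the 8 cells in the same way gives H(Y) = 0.90438 bits and H(X,Y) = 2.60372 bits, so
I(X;Y) = 1.86648 + 0.90438 - 2.60372 = 0.1671 bits ✓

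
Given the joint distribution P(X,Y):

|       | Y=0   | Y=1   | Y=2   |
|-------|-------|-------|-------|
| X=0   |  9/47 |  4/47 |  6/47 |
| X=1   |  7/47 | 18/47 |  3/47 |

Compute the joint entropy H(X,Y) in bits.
2.3311 bits

H(X,Y) = -Σ_{x,y} P(x,y) log₂ P(x,y). Per-cell terms -P(x,y)·log₂P(x,y):
  X=0: 0.4566, 0.3025, 0.3791
  X=1: 0.4092, 0.5303, 0.2534
Sum of the 6 terms: H(X,Y) = 2.3311 bits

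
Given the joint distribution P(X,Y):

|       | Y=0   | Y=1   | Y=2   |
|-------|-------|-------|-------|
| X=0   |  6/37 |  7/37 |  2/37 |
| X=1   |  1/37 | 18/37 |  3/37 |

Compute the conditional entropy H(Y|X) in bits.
1.0739 bits

H(Y|X) = H(X,Y) - H(X)

H(X,Y) = -Σ_{x,y} P(x,y) log₂ P(x,y). Per-cell terms -P(x,y)·log₂P(x,y):
  X=0: 0.4255931, 0.4544511, 0.2275380
  X=1: 0.1407960, 0.5057165, 0.2938776
Sum of the 6 terms: H(X,Y) = 2.047972 bits

Marginal of X (row sums):
  P(X=0) = 6/37 + 7/37 + 2/37 = 15/37
  P(X=1) = 1/37 + 18/37 + 3/37 = 22/37
H(X) = -[(15/37)·log₂(15/37) + (22/37)·log₂(22/37)]
  = 0.5280660 + 0.4459589 = 0.974025 bits

H(Y|X) = H(X,Y) - H(X) = 2.047972 - 0.974025 = 1.0739 bits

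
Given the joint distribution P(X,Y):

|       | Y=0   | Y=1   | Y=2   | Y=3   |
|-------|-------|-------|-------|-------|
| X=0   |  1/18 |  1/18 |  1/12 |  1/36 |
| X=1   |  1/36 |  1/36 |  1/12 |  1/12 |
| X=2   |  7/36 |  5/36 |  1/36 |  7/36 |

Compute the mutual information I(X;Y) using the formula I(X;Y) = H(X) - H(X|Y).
0.1648 bits

I(X;Y) = H(X) - H(X|Y)

Marginal of X (row sums):
  P(X=0) = 1/18 + 1/18 + 1/12 + 1/36 = 2/9
  P(X=1) = 1/36 + 1/36 + 1/12 + 1/12 = 2/9
  P(X=2) = 7/36 + 5/36 + 1/36 + 7/36 = 5/9
H(X) = -[(2/9)·log₂(2/9) + (2/9)·log₂(2/9) + (5/9)·log₂(5/9)]
  = 0.482206 + 0.482206 + 0.471109 = 1.43552 bits

Marginal of Y (column sums):
  P(Y=0) = 1/18 + 1/36 + 7/36 = 5/18
  P(Y=1) = 1/18 + 1/36 + 5/36 = 2/9
  P(Y=2) = 1/12 + 1/12 + 1/36 = 7/36
  P(Y=3) = 1/36 + 1/12 + 7/36 = 11/36
H(X|Y) = Σ_y P(y)·H(X|Y=y):
  Y=0: P(Y=0) = 5/18, P(X|Y=0) = (1/5, 1/10, 7/10) → H(X|Y=0) = 1.156780
  Y=1: P(Y=1) = 2/9, P(X|Y=1) = (1/4, 1/8, 5/8) → H(X|Y=1) = 1.298795
  Y=2: P(Y=2) = 7/36, P(X|Y=2) = (3/7, 3/7, 1/7) → H(X|Y=2) = 1.448816
  Y=3: P(Y=3) = 11/36, P(X|Y=3) = (1/11, 3/11, 7/11) → H(X|Y=3) = 1.240671
H(X|Y) = (5/18)·1.156780 + (2/9)·1.298795 + (7/36)·1.448816 + (11/36)·1.240671 = 1.27076 bits

I(X;Y) = H(X) - H(X|Y) = 1.43552 - 1.27076 = 0.1648 bits

Cross-check via I(X;Y) = H(X) + H(Y) - H(X,Y): computing H(Y) from the column sums and H(X,Y) from the 12 cells in the same way gives H(Y) = 1.97758 bits and H(X,Y) = 3.24833 bits, so
I(X;Y) = 1.43552 + 1.97758 - 3.24833 = 0.1648 bits ✓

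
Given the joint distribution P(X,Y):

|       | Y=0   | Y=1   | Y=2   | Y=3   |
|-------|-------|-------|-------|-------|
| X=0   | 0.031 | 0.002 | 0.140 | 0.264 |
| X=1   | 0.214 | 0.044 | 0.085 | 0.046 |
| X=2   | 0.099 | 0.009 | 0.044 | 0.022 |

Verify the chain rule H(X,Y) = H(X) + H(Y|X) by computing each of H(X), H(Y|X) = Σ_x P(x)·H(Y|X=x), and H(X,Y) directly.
H(X) = 1.4908 bits, H(Y|X) = 1.4787 bits, H(X,Y) = 2.9695 bits

Marginal of X (row sums):
  P(X=0) = 0.031 + 0.002 + 0.140 + 0.264 = 0.437
  P(X=1) = 0.214 + 0.044 + 0.085 + 0.046 = 0.389
  P(X=2) = 0.099 + 0.009 + 0.044 + 0.022 = 0.174
H(X) = -[0.437·log₂(0.437) + 0.389·log₂(0.389) + 0.174·log₂(0.174)]
  = 0.521907 + 0.529879 + 0.438974 = 1.4908 bits

H(Y|X) = Σ_x P(x)·H(Y|X=x):
  X=0: P(X=0) = 0.437, P(Y|X=0) = (31/437, 2/437, 140/437, 264/437) → H(Y|X=0) = 1.271719
  X=1: P(X=1) = 0.389, P(Y|X=1) = (214/389, 44/389, 85/389, 46/389) → H(Y|X=1) = 1.673624
  X=2: P(X=2) = 0.174, P(Y|X=2) = (33/58, 3/58, 22/87, 11/87) → H(Y|X=2) = 1.562724
H(Y|X) = 0.437·1.271719 + 0.389·1.673624 + 0.174·1.562724 = 1.4787 bits

H(X,Y) = -Σ_{x,y} P(x,y) log₂ P(x,y). Per-cell terms -P(x,y)·log₂P(x,y):
  X=0: 0.155359, 0.017932, 0.397110, 0.507247
  X=1: 0.476004, 0.198280, 0.302293, 0.204342
  X=2: 0.330306, 0.061163, 0.198280, 0.121140
Sum of the 12 terms: H(X,Y) = 2.9695 bits

Chain rule check:
  H(X) + H(Y|X) = 1.4908 + 1.4787 = 2.9695 bits
  H(X,Y) = 2.9695 bits
✓ Chain rule verified.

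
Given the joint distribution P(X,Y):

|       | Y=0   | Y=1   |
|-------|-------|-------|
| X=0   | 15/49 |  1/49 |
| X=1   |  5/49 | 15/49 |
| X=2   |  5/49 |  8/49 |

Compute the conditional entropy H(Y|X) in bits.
0.6963 bits

H(Y|X) = H(X,Y) - H(X)

H(X,Y) = -Σ_{x,y} P(x,y) log₂ P(x,y). Per-cell terms -P(x,y)·log₂P(x,y):
  X=0: 0.52280, 0.11459
  X=1: 0.33600, 0.52280
  X=2: 0.33600, 0.42689
Sum of the 6 terms: H(X,Y) = 2.2591 bits

Marginal of X (row sums):
  P(X=0) = 15/49 + 1/49 = 16/49
  P(X=1) = 5/49 + 15/49 = 20/49
  P(X=2) = 5/49 + 8/49 = 13/49
H(X) = -[(16/49)·log₂(16/49) + (20/49)·log₂(20/49) + (13/49)·log₂(13/49)]
  = 0.52725 + 0.52767 + 0.50787 = 1.5628 bits

H(Y|X) = H(X,Y) - H(X) = 2.2591 - 1.5628 = 0.6963 bits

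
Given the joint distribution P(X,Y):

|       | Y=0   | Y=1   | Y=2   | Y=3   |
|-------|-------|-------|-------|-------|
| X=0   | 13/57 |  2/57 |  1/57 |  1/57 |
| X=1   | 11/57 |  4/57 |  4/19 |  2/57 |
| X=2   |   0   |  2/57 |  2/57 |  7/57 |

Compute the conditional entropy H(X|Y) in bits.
1.0707 bits

H(X|Y) = H(X,Y) - H(Y)

H(X,Y) = -Σ_{x,y} P(x,y) log₂ P(x,y). Per-cell terms -P(x,y)·log₂P(x,y):
  X=0: 0.486348, 0.169575, 0.102331, 0.102331
  X=1: 0.458036, 0.268975, 0.473248, 0.169575
  X=2: 0.000000, 0.169575, 0.169575, 0.371557
  (cells with P = 0 contribute 0)
Sum of the 12 terms: H(X,Y) = 2.94113 bits

Marginal of Y (column sums):
  P(Y=0) = 13/57 + 11/57 + 0 = 8/19
  P(Y=1) = 2/57 + 4/57 + 2/57 = 8/57
  P(Y=2) = 1/57 + 4/19 + 2/57 = 5/19
  P(Y=3) = 1/57 + 2/57 + 7/57 = 10/57
H(Y) = -[(8/19)·log₂(8/19) + (8/57)·log₂(8/57) + (5/19)·log₂(5/19) + (10/57)·log₂(10/57)]
  = 0.525443 + 0.397599 + 0.506842 + 0.440520 = 1.87040 bits

H(X|Y) = H(X,Y) - H(Y) = 2.94113 - 1.87040 = 1.0707 bits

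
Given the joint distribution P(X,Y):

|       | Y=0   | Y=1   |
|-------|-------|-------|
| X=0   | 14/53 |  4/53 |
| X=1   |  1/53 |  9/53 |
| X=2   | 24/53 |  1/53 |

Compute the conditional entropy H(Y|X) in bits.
0.4623 bits

H(Y|X) = H(X,Y) - H(X)

H(X,Y) = -Σ_{x,y} P(x,y) log₂ P(x,y). Per-cell terms -P(x,y)·log₂P(x,y):
  X=0: 0.50732, 0.28135
  X=1: 0.10807, 0.43438
  X=2: 0.51757, 0.10807
Sum of the 6 terms: H(X,Y) = 1.95676 bits

Marginal of X (row sums):
  P(X=0) = 14/53 + 4/53 = 18/53
  P(X=1) = 1/53 + 9/53 = 10/53
  P(X=2) = 24/53 + 1/53 = 25/53
H(X) = -[(18/53)·log₂(18/53) + (10/53)·log₂(10/53) + (25/53)·log₂(25/53)]
  = 0.52913 + 0.45396 + 0.51135 = 1.49444 bits

H(Y|X) = H(X,Y) - H(X) = 1.95676 - 1.49444 = 0.4623 bits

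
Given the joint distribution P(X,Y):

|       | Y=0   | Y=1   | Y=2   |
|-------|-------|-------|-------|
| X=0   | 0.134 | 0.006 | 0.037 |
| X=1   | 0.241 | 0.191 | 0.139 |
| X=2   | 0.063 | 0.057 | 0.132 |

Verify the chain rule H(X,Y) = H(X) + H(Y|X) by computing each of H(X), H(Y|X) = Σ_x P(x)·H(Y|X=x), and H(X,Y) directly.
H(X) = 1.4049 bits, H(Y|X) = 1.4230 bits, H(X,Y) = 2.8279 bits

Marginal of X (row sums):
  P(X=0) = 0.134 + 0.006 + 0.037 = 0.177
  P(X=1) = 0.241 + 0.191 + 0.139 = 0.571
  P(X=2) = 0.063 + 0.057 + 0.132 = 0.252
H(X) = -[0.177·log₂(0.177) + 0.571·log₂(0.571) + 0.252·log₂(0.252)]
  = 0.44218 + 0.46162 + 0.50110 = 1.4049 bits

H(Y|X) = Σ_x P(x)·H(Y|X=x):
  X=0: P(X=0) = 0.177, P(Y|X=0) = (134/177, 2/59, 37/177) → H(Y|X=0) = 0.94153
  X=1: P(X=1) = 0.571, P(Y|X=1) = (241/571, 191/571, 139/571) → H(Y|X=1) = 1.54994
  X=2: P(X=2) = 0.252, P(Y|X=2) = (1/4, 19/84, 11/21) → H(Y|X=2) = 1.47370
H(Y|X) = 0.177·0.94153 + 0.571·1.54994 + 0.252·1.47370 = 1.4230 bits

H(X,Y) = -Σ_{x,y} P(x,y) log₂ P(x,y). Per-cell terms -P(x,y)·log₂P(x,y):
  X=0: 0.38856, 0.04428, 0.17598
  X=1: 0.49475, 0.45618, 0.39571
  X=2: 0.25128, 0.23557, 0.38562
Sum of the 9 terms: H(X,Y) = 2.8279 bits

Chain rule check:
  H(X) + H(Y|X) = 1.4049 + 1.4230 = 2.8279 bits
  H(X,Y) = 2.8279 bits
✓ Chain rule verified.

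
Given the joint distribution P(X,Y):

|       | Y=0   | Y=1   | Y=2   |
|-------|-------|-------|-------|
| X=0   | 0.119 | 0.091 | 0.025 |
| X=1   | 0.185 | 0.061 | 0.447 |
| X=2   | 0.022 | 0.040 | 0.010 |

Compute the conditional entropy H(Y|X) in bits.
1.2713 bits

H(Y|X) = H(X,Y) - H(X)

H(X,Y) = -Σ_{x,y} P(x,y) log₂ P(x,y). Per-cell terms -P(x,y)·log₂P(x,y):
  X=0: 0.3654450, 0.3146771, 0.1330482
  X=1: 0.4503645, 0.2461379, 0.5192590
  X=2: 0.1211398, 0.1857542, 0.0664386
Sum of the 9 terms: H(X,Y) = 2.402264 bits

Marginal of X (row sums):
  P(X=0) = 0.119 + 0.091 + 0.025 = 0.235
  P(X=1) = 0.185 + 0.061 + 0.447 = 0.693
  P(X=2) = 0.022 + 0.040 + 0.010 = 0.072
H(X) = -[0.235·log₂(0.235) + 0.693·log₂(0.693) + 0.072·log₂(0.072)]
  = 0.4909778 + 0.3666474 + 0.2733019 = 1.130927 bits

H(Y|X) = H(X,Y) - H(X) = 2.402264 - 1.130927 = 1.2713 bits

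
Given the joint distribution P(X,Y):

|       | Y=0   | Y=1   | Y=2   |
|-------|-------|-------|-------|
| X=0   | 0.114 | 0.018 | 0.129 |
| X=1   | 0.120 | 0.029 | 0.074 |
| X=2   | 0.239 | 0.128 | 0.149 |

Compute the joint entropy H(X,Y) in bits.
2.9182 bits

H(X,Y) = -Σ_{x,y} P(x,y) log₂ P(x,y). Per-cell terms -P(x,y)·log₂P(x,y):
  X=0: 0.35715, 0.10433, 0.38114
  X=1: 0.36707, 0.14813, 0.27797
  X=2: 0.49352, 0.37962, 0.40925
Sum of the 9 terms: H(X,Y) = 2.9182 bits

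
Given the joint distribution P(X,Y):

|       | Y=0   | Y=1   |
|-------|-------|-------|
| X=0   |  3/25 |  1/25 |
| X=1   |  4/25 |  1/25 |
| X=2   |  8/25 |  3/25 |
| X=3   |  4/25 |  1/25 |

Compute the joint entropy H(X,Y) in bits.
2.6635 bits

H(X,Y) = -Σ_{x,y} P(x,y) log₂ P(x,y). Per-cell terms -P(x,y)·log₂P(x,y):
  X=0: 0.36707, 0.18575
  X=1: 0.42302, 0.18575
  X=2: 0.52603, 0.36707
  X=3: 0.42302, 0.18575
Sum of the 8 terms: H(X,Y) = 2.6635 bits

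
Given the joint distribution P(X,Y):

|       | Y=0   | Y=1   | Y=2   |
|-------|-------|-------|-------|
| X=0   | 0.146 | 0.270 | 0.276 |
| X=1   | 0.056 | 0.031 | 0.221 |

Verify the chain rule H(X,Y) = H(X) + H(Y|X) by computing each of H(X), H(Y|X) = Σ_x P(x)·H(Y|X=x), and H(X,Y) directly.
H(X) = 0.8909 bits, H(Y|X) = 1.4066 bits, H(X,Y) = 2.2975 bits

Marginal of X (row sums):
  P(X=0) = 0.146 + 0.270 + 0.276 = 0.692
  P(X=1) = 0.056 + 0.031 + 0.221 = 0.308
H(X) = -[0.692·log₂(0.692) + 0.308·log₂(0.308)]
  = 0.3676 + 0.5233 = 0.8909 bits

H(Y|X) = Σ_x P(x)·H(Y|X=x):
  X=0: P(X=0) = 0.692, P(Y|X=0) = (73/346, 135/346, 69/173) → H(Y|X=0) = 1.5323
  X=1: P(X=1) = 0.308, P(Y|X=1) = (2/11, 31/308, 221/308) → H(Y|X=1) = 1.1242
H(Y|X) = 0.692·1.5323 + 0.308·1.1242 = 1.4066 bits

H(X,Y) = -Σ_{x,y} P(x,y) log₂ P(x,y). Per-cell terms -P(x,y)·log₂P(x,y):
  X=0: 0.4053, 0.5100, 0.5126
  X=1: 0.2329, 0.1554, 0.4813
Sum of the 6 terms: H(X,Y) = 2.2975 bits

Chain rule check:
  H(X) + H(Y|X) = 0.8909 + 1.4066 = 2.2975 bits
  H(X,Y) = 2.2975 bits
✓ Chain rule verified.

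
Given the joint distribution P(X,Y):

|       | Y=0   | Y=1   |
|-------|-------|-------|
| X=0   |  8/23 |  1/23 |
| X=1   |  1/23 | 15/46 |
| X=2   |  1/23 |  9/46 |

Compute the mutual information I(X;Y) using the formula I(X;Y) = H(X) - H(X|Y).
0.4341 bits

I(X;Y) = H(X) - H(X|Y)

Marginal of X (row sums):
  P(X=0) = 8/23 + 1/23 = 9/23
  P(X=1) = 1/23 + 15/46 = 17/46
  P(X=2) = 1/23 + 9/46 = 11/46
H(X) = -[(9/23)·log₂(9/23) + (17/46)·log₂(17/46) + (11/46)·log₂(11/46)]
  = 0.52968 + 0.53073 + 0.49360 = 1.5540 bits

Marginal of Y (column sums):
  P(Y=0) = 8/23 + 1/23 + 1/23 = 10/23
  P(Y=1) = 1/23 + 15/46 + 9/46 = 13/23
H(X|Y) = Σ_y P(y)·H(X|Y=y):
  Y=0: P(Y=0) = 10/23, P(X|Y=0) = (4/5, 1/10, 1/10) → H(X|Y=0) = 0.92193
  Y=1: P(Y=1) = 13/23, P(X|Y=1) = (1/13, 15/26, 9/26) → H(X|Y=1) = 1.27226
H(X|Y) = (10/23)·0.92193 + (13/23)·1.27226 = 1.1199 bits

I(X;Y) = H(X) - H(X|Y) = 1.5540 - 1.1199 = 0.4341 bits

Cross-check via I(X;Y) = H(X) + H(Y) - H(X,Y): computing H(Y) from the column sums and H(X,Y) from the 6 cells in the same way gives H(Y) = 0.9877 bits and H(X,Y) = 2.1076 bits, so
I(X;Y) = 1.5540 + 0.9877 - 2.1076 = 0.4341 bits ✓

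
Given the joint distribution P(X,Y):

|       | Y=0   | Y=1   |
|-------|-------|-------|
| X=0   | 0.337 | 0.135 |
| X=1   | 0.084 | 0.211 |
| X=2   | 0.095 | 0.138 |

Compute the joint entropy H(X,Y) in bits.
2.4095 bits

H(X,Y) = -Σ_{x,y} P(x,y) log₂ P(x,y). Per-cell terms -P(x,y)·log₂P(x,y):
  X=0: 0.5288, 0.3900
  X=1: 0.3002, 0.4736
  X=2: 0.3226, 0.3943
Sum of the 6 terms: H(X,Y) = 2.4095 bits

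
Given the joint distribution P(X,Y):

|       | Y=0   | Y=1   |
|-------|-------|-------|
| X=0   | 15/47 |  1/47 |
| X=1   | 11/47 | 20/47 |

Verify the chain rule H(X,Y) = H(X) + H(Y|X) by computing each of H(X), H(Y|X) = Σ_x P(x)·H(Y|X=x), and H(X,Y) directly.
H(X) = 0.9252 bits, H(Y|X) = 0.7337 bits, H(X,Y) = 1.6589 bits

Marginal of X (row sums):
  P(X=0) = 15/47 + 1/47 = 16/47
  P(X=1) = 11/47 + 20/47 = 31/47
H(X) = -[(16/47)·log₂(16/47) + (31/47)·log₂(31/47)]
  = 0.52922 + 0.39600 = 0.9252 bits

H(Y|X) = Σ_x P(x)·H(Y|X=x):
  X=0: P(X=0) = 16/47, P(Y|X=0) = (15/16, 1/16) → H(Y|X=0) = 0.33729
  X=1: P(X=1) = 31/47, P(Y|X=1) = (11/31, 20/31) → H(Y|X=1) = 0.93832
H(Y|X) = (16/47)·0.33729 + (31/47)·0.93832 = 0.7337 bits

H(X,Y) = -Σ_{x,y} P(x,y) log₂ P(x,y). Per-cell terms -P(x,y)·log₂P(x,y):
  X=0: 0.52586, 0.11818
  X=1: 0.49036, 0.52454
Sum of the 4 terms: H(X,Y) = 1.6589 bits

Chain rule check:
  H(X) + H(Y|X) = 0.9252 + 0.7337 = 1.6589 bits
  H(X,Y) = 1.6589 bits
✓ Chain rule verified.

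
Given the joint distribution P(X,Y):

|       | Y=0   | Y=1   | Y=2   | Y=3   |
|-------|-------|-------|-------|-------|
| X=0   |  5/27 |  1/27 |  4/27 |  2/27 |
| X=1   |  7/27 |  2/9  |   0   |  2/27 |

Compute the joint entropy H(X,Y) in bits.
2.5782 bits

H(X,Y) = -Σ_{x,y} P(x,y) log₂ P(x,y). Per-cell terms -P(x,y)·log₂P(x,y):
  X=0: 0.45055, 0.17611, 0.40813, 0.27814
  X=1: 0.50492, 0.48221, 0.00000, 0.27814
  (cells with P = 0 contribute 0)
Sum of the 8 terms: H(X,Y) = 2.5782 bits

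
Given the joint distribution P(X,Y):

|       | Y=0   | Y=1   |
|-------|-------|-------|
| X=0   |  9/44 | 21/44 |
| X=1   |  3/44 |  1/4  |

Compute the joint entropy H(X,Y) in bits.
1.7418 bits

H(X,Y) = -Σ_{x,y} P(x,y) log₂ P(x,y). Per-cell terms -P(x,y)·log₂P(x,y):
  X=0: 0.4683, 0.5093
  X=1: 0.2642, 0.5000
Sum of the 4 terms: H(X,Y) = 1.7418 bits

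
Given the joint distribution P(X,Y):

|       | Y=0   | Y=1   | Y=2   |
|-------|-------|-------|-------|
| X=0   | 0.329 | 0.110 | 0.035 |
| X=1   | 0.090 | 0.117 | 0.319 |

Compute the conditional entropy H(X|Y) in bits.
0.7061 bits

H(X|Y) = H(X,Y) - H(Y)

H(X,Y) = -Σ_{x,y} P(x,y) log₂ P(x,y). Per-cell terms -P(x,y)·log₂P(x,y):
  X=0: 0.52766, 0.35029, 0.16928
  X=1: 0.31265, 0.36216, 0.52583
Sum of the 6 terms: H(X,Y) = 2.2479 bits

Marginal of Y (column sums):
  P(Y=0) = 0.329 + 0.090 = 0.419
  P(Y=1) = 0.110 + 0.117 = 0.227
  P(Y=2) = 0.035 + 0.319 = 0.354
H(Y) = -[0.419·log₂(0.419) + 0.227·log₂(0.227) + 0.354·log₂(0.354)]
  = 0.52584 + 0.48561 + 0.53036 = 1.5418 bits

H(X|Y) = H(X,Y) - H(Y) = 2.2479 - 1.5418 = 0.7061 bits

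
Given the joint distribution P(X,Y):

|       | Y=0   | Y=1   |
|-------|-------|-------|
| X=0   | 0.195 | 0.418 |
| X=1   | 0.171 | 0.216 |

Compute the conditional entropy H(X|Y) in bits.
0.9516 bits

H(X|Y) = H(X,Y) - H(Y)

H(X,Y) = -Σ_{x,y} P(x,y) log₂ P(x,y). Per-cell terms -P(x,y)·log₂P(x,y):
  X=0: 0.45990, 0.52602
  X=1: 0.43570, 0.47755
Sum of the 4 terms: H(X,Y) = 1.89917 bits

Marginal of Y (column sums):
  P(Y=0) = 0.195 + 0.171 = 0.366
  P(Y=1) = 0.418 + 0.216 = 0.634
H(Y) = -[0.366·log₂(0.366) + 0.634·log₂(0.634)]
  = 0.53073 + 0.41682 = 0.94755 bits

H(X|Y) = H(X,Y) - H(Y) = 1.89917 - 0.94755 = 0.9516 bits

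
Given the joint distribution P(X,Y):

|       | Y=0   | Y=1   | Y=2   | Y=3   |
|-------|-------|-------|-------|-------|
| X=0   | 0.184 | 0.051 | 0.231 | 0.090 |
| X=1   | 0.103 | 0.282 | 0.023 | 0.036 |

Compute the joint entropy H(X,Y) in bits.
2.6199 bits

H(X,Y) = -Σ_{x,y} P(x,y) log₂ P(x,y). Per-cell terms -P(x,y)·log₂P(x,y):
  X=0: 0.44937, 0.21896, 0.48834, 0.31265
  X=1: 0.33777, 0.51500, 0.12517, 0.17265
Sum of the 8 terms: H(X,Y) = 2.6199 bits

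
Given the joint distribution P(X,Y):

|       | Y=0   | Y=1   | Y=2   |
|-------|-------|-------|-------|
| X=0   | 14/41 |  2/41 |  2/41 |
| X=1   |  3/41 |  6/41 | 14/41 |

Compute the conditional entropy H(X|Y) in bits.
0.6492 bits

H(X|Y) = H(X,Y) - H(Y)

H(X,Y) = -Σ_{x,y} P(x,y) log₂ P(x,y). Per-cell terms -P(x,y)·log₂P(x,y):
  X=0: 0.52934, 0.21256, 0.21256
  X=1: 0.27604, 0.40574, 0.52934
Sum of the 6 terms: H(X,Y) = 2.1656 bits

Marginal of Y (column sums):
  P(Y=0) = 14/41 + 3/41 = 17/41
  P(Y=1) = 2/41 + 6/41 = 8/41
  P(Y=2) = 2/41 + 14/41 = 16/41
H(Y) = -[(17/41)·log₂(17/41) + (8/41)·log₂(8/41) + (16/41)·log₂(16/41)]
  = 0.52662 + 0.46001 + 0.52978 = 1.5164 bits

H(X|Y) = H(X,Y) - H(Y) = 2.1656 - 1.5164 = 0.6492 bits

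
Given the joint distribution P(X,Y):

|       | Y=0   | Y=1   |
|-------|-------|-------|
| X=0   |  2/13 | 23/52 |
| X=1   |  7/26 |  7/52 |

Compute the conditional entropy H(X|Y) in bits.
0.8523 bits

H(X|Y) = H(X,Y) - H(Y)

H(X,Y) = -Σ_{x,y} P(x,y) log₂ P(x,y). Per-cell terms -P(x,y)·log₂P(x,y):
  X=0: 0.41545, 0.52054
  X=1: 0.50968, 0.38945
Sum of the 4 terms: H(X,Y) = 1.83512 bits

Marginal of Y (column sums):
  P(Y=0) = 2/13 + 7/26 = 11/26
  P(Y=1) = 23/52 + 7/52 = 15/26
H(Y) = -[(11/26)·log₂(11/26) + (15/26)·log₂(15/26)]
  = 0.52504 + 0.45782 = 0.98286 bits

H(X|Y) = H(X,Y) - H(Y) = 1.83512 - 0.98286 = 0.8523 bits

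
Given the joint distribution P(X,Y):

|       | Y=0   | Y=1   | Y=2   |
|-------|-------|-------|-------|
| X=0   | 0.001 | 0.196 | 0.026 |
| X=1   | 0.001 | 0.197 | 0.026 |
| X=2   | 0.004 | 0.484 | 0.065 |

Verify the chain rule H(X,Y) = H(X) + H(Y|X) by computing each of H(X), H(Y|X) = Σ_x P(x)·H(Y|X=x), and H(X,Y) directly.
H(X) = 1.4389 bits, H(Y|X) = 0.5723 bits, H(X,Y) = 2.0112 bits

Marginal of X (row sums):
  P(X=0) = 0.001 + 0.196 + 0.026 = 0.223
  P(X=1) = 0.001 + 0.197 + 0.026 = 0.224
  P(X=2) = 0.004 + 0.484 + 0.065 = 0.553
H(X) = -[0.223·log₂(0.223) + 0.224·log₂(0.224) + 0.553·log₂(0.553)]
  = 0.4828 + 0.4835 + 0.4726 = 1.4389 bits

H(Y|X) = Σ_x P(x)·H(Y|X=x):
  X=0: P(X=0) = 0.223, P(Y|X=0) = (1/223, 196/223, 26/223) → H(Y|X=0) = 0.5601
  X=1: P(X=1) = 0.224, P(Y|X=1) = (1/224, 197/224, 13/112) → H(Y|X=1) = 0.5584
  X=2: P(X=2) = 0.553, P(Y|X=2) = (4/553, 484/553, 65/553) → H(Y|X=2) = 0.5828
H(Y|X) = 0.223·0.5601 + 0.224·0.5584 + 0.553·0.5828 = 0.5723 bits

H(X,Y) = -Σ_{x,y} P(x,y) log₂ P(x,y). Per-cell terms -P(x,y)·log₂P(x,y):
  X=0: 0.0100, 0.4608, 0.1369
  X=1: 0.0100, 0.4617, 0.1369
  X=2: 0.0319, 0.5067, 0.2563
Sum of the 9 terms: H(X,Y) = 2.0112 bits

Chain rule check:
  H(X) + H(Y|X) = 1.4389 + 0.5723 = 2.0112 bits
  H(X,Y) = 2.0112 bits
✓ Chain rule verified.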